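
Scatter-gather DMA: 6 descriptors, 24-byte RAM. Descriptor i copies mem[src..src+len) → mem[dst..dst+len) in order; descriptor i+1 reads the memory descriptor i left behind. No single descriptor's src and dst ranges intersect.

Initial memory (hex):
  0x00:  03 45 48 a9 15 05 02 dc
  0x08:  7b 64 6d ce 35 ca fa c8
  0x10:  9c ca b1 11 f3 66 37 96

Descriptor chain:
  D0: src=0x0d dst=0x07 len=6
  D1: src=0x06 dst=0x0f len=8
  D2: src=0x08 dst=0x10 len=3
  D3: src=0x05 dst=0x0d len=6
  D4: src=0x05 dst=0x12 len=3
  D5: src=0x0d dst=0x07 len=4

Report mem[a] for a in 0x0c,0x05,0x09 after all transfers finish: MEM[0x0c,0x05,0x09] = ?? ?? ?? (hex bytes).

[0] 0x0d->0x07 len=6 : ca fa c8 9c ca b1
[1] 0x06->0x0f len=8 : 02 ca fa c8 9c ca b1 ca
[2] 0x08->0x10 len=3 : fa c8 9c
[3] 0x05->0x0d len=6 : 05 02 ca fa c8 9c
[4] 0x05->0x12 len=3 : 05 02 ca
[5] 0x0d->0x07 len=4 : 05 02 ca fa
query mem[0x0c]=0xb1, mem[0x05]=0x05, mem[0x09]=0xca

MEM[0x0c,0x05,0x09] = b1 05 ca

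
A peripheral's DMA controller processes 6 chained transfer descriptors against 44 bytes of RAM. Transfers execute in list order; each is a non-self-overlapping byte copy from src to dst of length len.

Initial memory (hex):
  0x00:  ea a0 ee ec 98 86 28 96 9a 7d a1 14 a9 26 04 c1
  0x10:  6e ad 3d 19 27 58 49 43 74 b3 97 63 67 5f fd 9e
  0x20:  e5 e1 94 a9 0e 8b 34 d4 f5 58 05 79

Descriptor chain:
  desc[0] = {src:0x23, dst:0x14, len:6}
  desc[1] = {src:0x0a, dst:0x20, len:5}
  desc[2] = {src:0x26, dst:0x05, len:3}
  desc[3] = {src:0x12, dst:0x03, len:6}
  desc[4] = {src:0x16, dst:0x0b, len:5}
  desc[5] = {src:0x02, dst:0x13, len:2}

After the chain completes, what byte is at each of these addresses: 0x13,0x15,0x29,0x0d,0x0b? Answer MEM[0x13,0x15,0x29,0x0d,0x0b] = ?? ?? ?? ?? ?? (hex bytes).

[0] 0x23->0x14 len=6 : a9 0e 8b 34 d4 f5
[1] 0x0a->0x20 len=5 : a1 14 a9 26 04
[2] 0x26->0x05 len=3 : 34 d4 f5
[3] 0x12->0x03 len=6 : 3d 19 a9 0e 8b 34
[4] 0x16->0x0b len=5 : 8b 34 d4 f5 97
[5] 0x02->0x13 len=2 : ee 3d
query mem[0x13]=0xee, mem[0x15]=0x0e, mem[0x29]=0x58, mem[0x0d]=0xd4, mem[0x0b]=0x8b

MEM[0x13,0x15,0x29,0x0d,0x0b] = ee 0e 58 d4 8b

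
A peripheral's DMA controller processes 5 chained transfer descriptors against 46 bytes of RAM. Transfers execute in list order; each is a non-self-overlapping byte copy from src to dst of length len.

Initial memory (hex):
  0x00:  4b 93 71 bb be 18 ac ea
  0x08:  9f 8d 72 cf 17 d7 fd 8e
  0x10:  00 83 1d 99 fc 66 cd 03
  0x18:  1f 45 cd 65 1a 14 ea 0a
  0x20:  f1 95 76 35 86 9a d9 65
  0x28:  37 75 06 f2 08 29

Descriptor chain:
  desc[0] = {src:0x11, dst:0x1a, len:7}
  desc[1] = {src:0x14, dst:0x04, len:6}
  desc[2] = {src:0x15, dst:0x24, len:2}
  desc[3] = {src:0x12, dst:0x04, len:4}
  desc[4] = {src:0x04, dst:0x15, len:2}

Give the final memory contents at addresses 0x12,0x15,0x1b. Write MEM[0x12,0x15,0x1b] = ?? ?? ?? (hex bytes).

MEM[0x12,0x15,0x1b] = 1d 1d 1d

D0: mem[0x1a..0x20] <- [83 1d 99 fc 66 cd 03]
D1: mem[0x04..0x09] <- [fc 66 cd 03 1f 45]
D2: mem[0x24..0x25] <- [66 cd]
D3: mem[0x04..0x07] <- [1d 99 fc 66]
D4: mem[0x15..0x16] <- [1d 99]
query mem[0x12]=0x1d, mem[0x15]=0x1d, mem[0x1b]=0x1d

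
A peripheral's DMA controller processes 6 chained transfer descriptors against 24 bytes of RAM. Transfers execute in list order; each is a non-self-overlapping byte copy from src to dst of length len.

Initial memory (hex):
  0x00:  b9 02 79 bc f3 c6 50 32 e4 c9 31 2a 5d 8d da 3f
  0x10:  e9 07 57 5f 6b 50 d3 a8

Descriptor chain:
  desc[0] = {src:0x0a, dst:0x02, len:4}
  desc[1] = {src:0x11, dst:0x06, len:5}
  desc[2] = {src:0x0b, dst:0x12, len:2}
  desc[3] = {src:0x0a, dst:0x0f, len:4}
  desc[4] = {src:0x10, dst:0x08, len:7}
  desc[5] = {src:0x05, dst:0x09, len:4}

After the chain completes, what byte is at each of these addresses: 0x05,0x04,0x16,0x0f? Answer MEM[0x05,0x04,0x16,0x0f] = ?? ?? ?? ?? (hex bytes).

D0: mem[0x02..0x05] <- [31 2a 5d 8d]
D1: mem[0x06..0x0a] <- [07 57 5f 6b 50]
D2: mem[0x12..0x13] <- [2a 5d]
D3: mem[0x0f..0x12] <- [50 2a 5d 8d]
D4: mem[0x08..0x0e] <- [2a 5d 8d 5d 6b 50 d3]
D5: mem[0x09..0x0c] <- [8d 07 57 2a]
query mem[0x05]=0x8d, mem[0x04]=0x5d, mem[0x16]=0xd3, mem[0x0f]=0x50

MEM[0x05,0x04,0x16,0x0f] = 8d 5d d3 50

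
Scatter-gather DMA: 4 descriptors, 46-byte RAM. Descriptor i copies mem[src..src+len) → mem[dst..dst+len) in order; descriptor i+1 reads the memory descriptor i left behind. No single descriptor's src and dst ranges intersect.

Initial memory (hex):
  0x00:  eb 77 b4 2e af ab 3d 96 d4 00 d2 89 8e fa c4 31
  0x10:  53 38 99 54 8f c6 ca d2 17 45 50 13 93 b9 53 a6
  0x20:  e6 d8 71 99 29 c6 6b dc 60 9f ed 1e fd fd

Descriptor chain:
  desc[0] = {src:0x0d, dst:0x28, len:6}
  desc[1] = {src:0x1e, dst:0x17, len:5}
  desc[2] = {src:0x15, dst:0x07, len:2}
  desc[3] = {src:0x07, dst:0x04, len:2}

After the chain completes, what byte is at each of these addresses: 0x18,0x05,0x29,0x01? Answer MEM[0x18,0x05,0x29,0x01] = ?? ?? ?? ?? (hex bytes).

MEM[0x18,0x05,0x29,0x01] = a6 ca c4 77

D0: mem[0x28..0x2d] <- [fa c4 31 53 38 99]
D1: mem[0x17..0x1b] <- [53 a6 e6 d8 71]
D2: mem[0x07..0x08] <- [c6 ca]
D3: mem[0x04..0x05] <- [c6 ca]
query mem[0x18]=0xa6, mem[0x05]=0xca, mem[0x29]=0xc4, mem[0x01]=0x77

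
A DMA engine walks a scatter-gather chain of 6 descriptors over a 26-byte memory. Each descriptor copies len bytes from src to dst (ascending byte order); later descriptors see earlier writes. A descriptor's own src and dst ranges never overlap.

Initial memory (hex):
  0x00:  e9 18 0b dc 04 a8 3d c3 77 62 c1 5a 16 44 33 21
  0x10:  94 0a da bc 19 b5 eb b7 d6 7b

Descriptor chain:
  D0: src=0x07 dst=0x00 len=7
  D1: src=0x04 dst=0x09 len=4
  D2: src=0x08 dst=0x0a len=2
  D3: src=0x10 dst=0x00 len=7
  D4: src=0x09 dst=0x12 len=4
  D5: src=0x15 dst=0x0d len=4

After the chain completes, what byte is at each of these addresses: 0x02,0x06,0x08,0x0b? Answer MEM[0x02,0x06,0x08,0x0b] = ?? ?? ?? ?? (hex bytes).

MEM[0x02,0x06,0x08,0x0b] = da eb 77 5a

  after D0: wrote 7B at 0x00 = c37762c15a1644
  after D1: wrote 4B at 0x09 = 5a1644c3
  after D2: wrote 2B at 0x0a = 775a
  after D3: wrote 7B at 0x00 = 940adabc19b5eb
  after D4: wrote 4B at 0x12 = 5a775ac3
  after D5: wrote 4B at 0x0d = c3ebb7d6
query mem[0x02]=0xda, mem[0x06]=0xeb, mem[0x08]=0x77, mem[0x0b]=0x5a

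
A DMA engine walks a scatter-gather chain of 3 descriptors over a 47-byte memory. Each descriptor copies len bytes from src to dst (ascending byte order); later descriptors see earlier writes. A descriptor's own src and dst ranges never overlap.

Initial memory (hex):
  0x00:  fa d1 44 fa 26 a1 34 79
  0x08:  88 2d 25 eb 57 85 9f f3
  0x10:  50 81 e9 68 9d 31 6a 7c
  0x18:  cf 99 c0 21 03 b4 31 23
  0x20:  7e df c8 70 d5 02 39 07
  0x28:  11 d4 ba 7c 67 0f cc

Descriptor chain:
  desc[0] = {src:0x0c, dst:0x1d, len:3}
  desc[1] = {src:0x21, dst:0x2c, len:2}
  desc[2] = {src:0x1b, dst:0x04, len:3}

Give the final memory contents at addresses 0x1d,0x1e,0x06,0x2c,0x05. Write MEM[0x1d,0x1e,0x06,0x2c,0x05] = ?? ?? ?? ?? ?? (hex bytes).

[0] 0x0c->0x1d len=3 : 57 85 9f
[1] 0x21->0x2c len=2 : df c8
[2] 0x1b->0x04 len=3 : 21 03 57
query mem[0x1d]=0x57, mem[0x1e]=0x85, mem[0x06]=0x57, mem[0x2c]=0xdf, mem[0x05]=0x03

MEM[0x1d,0x1e,0x06,0x2c,0x05] = 57 85 57 df 03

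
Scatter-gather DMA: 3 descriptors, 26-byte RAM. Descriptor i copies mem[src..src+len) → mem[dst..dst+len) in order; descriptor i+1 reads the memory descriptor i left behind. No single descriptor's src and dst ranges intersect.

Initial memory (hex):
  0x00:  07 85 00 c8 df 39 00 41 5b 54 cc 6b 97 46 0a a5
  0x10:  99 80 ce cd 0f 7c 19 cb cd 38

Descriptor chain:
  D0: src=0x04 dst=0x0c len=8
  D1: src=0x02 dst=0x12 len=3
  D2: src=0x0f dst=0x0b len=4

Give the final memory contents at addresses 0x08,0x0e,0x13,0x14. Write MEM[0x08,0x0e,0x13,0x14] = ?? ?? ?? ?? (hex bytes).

MEM[0x08,0x0e,0x13,0x14] = 5b 00 c8 df

#0 dst[0x0c+8] := {0xdf,0x39,0x00,0x41,0x5b,0x54,0xcc,0x6b}
#1 dst[0x12+3] := {0x00,0xc8,0xdf}
#2 dst[0x0b+4] := {0x41,0x5b,0x54,0x00}
query mem[0x08]=0x5b, mem[0x0e]=0x00, mem[0x13]=0xc8, mem[0x14]=0xdf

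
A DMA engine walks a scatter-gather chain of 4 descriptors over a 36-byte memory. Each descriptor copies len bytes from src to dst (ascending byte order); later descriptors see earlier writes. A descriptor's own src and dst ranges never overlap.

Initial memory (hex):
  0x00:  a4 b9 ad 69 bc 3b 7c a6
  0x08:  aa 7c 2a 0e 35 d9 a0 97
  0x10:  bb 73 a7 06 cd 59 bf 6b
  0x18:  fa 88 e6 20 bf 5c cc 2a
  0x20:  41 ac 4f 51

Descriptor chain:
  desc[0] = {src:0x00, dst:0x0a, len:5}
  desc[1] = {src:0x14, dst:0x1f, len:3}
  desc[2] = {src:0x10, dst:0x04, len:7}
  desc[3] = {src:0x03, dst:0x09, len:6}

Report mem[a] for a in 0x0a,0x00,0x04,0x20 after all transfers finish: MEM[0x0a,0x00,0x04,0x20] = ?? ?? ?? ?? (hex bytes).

MEM[0x0a,0x00,0x04,0x20] = bb a4 bb 59

#0 dst[0x0a+5] := {0xa4,0xb9,0xad,0x69,0xbc}
#1 dst[0x1f+3] := {0xcd,0x59,0xbf}
#2 dst[0x04+7] := {0xbb,0x73,0xa7,0x06,0xcd,0x59,0xbf}
#3 dst[0x09+6] := {0x69,0xbb,0x73,0xa7,0x06,0xcd}
query mem[0x0a]=0xbb, mem[0x00]=0xa4, mem[0x04]=0xbb, mem[0x20]=0x59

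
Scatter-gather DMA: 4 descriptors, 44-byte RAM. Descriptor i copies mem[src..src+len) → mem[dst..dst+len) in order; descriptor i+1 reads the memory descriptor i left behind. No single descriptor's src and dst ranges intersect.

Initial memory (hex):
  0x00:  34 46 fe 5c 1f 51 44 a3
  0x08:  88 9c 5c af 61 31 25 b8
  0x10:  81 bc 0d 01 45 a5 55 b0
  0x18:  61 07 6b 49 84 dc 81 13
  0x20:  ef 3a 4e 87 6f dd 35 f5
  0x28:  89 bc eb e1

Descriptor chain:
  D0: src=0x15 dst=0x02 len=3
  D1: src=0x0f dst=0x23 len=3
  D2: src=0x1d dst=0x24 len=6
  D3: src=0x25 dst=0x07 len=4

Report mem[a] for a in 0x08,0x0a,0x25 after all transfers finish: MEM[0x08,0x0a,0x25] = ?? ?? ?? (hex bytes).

MEM[0x08,0x0a,0x25] = 13 3a 81

  after D0: wrote 3B at 0x02 = a555b0
  after D1: wrote 3B at 0x23 = b881bc
  after D2: wrote 6B at 0x24 = dc8113ef3a4e
  after D3: wrote 4B at 0x07 = 8113ef3a
query mem[0x08]=0x13, mem[0x0a]=0x3a, mem[0x25]=0x81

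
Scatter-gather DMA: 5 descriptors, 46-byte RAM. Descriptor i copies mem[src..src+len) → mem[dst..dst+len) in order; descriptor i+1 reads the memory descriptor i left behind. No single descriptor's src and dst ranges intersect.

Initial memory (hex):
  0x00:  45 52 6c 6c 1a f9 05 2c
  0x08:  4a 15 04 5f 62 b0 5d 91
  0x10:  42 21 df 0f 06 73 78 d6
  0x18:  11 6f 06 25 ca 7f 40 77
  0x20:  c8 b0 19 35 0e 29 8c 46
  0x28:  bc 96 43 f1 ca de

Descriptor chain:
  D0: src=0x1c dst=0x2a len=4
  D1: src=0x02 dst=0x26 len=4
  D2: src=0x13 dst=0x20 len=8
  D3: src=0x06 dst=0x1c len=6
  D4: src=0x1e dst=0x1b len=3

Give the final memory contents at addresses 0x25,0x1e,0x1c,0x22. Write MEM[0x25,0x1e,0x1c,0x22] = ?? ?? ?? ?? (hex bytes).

MEM[0x25,0x1e,0x1c,0x22] = 11 4a 15 73

D0: mem[0x2a..0x2d] <- [ca 7f 40 77]
D1: mem[0x26..0x29] <- [6c 6c 1a f9]
D2: mem[0x20..0x27] <- [0f 06 73 78 d6 11 6f 06]
D3: mem[0x1c..0x21] <- [05 2c 4a 15 04 5f]
D4: mem[0x1b..0x1d] <- [4a 15 04]
query mem[0x25]=0x11, mem[0x1e]=0x4a, mem[0x1c]=0x15, mem[0x22]=0x73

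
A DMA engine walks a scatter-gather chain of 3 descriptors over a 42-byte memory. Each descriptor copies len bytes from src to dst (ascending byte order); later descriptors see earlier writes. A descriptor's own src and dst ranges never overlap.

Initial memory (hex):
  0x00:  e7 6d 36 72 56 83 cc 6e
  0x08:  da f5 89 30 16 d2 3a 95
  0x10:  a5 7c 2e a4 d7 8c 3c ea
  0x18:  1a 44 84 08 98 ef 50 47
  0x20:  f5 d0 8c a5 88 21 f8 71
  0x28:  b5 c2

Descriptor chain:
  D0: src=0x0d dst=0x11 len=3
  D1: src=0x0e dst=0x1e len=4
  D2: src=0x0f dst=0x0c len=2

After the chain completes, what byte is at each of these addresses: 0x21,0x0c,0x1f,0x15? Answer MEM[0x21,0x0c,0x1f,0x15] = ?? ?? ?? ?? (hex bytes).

MEM[0x21,0x0c,0x1f,0x15] = d2 95 95 8c

#0 dst[0x11+3] := {0xd2,0x3a,0x95}
#1 dst[0x1e+4] := {0x3a,0x95,0xa5,0xd2}
#2 dst[0x0c+2] := {0x95,0xa5}
query mem[0x21]=0xd2, mem[0x0c]=0x95, mem[0x1f]=0x95, mem[0x15]=0x8c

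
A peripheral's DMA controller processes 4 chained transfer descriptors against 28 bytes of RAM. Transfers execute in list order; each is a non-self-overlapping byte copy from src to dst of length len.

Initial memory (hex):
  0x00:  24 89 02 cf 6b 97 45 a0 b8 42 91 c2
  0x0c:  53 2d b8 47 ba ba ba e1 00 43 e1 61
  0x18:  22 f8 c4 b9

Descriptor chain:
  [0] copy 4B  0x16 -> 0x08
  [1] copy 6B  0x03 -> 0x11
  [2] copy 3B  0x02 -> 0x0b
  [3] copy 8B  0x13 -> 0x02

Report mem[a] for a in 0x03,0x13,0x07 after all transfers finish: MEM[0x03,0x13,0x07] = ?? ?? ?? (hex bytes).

#0 dst[0x08+4] := {0xe1,0x61,0x22,0xf8}
#1 dst[0x11+6] := {0xcf,0x6b,0x97,0x45,0xa0,0xe1}
#2 dst[0x0b+3] := {0x02,0xcf,0x6b}
#3 dst[0x02+8] := {0x97,0x45,0xa0,0xe1,0x61,0x22,0xf8,0xc4}
query mem[0x03]=0x45, mem[0x13]=0x97, mem[0x07]=0x22

MEM[0x03,0x13,0x07] = 45 97 22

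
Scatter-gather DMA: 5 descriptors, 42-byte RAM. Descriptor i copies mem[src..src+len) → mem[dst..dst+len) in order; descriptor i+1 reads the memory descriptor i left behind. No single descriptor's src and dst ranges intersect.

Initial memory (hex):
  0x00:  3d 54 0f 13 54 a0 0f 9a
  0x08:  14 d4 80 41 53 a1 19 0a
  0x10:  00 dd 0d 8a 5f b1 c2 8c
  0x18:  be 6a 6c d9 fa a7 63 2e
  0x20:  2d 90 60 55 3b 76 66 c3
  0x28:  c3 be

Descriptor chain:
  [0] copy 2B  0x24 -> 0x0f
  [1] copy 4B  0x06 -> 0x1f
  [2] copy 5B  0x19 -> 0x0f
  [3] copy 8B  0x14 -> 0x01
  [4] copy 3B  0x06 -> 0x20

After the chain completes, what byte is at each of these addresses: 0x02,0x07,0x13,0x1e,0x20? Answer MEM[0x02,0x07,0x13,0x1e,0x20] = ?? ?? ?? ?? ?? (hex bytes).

[0] 0x24->0x0f len=2 : 3b 76
[1] 0x06->0x1f len=4 : 0f 9a 14 d4
[2] 0x19->0x0f len=5 : 6a 6c d9 fa a7
[3] 0x14->0x01 len=8 : 5f b1 c2 8c be 6a 6c d9
[4] 0x06->0x20 len=3 : 6a 6c d9
query mem[0x02]=0xb1, mem[0x07]=0x6c, mem[0x13]=0xa7, mem[0x1e]=0x63, mem[0x20]=0x6a

MEM[0x02,0x07,0x13,0x1e,0x20] = b1 6c a7 63 6a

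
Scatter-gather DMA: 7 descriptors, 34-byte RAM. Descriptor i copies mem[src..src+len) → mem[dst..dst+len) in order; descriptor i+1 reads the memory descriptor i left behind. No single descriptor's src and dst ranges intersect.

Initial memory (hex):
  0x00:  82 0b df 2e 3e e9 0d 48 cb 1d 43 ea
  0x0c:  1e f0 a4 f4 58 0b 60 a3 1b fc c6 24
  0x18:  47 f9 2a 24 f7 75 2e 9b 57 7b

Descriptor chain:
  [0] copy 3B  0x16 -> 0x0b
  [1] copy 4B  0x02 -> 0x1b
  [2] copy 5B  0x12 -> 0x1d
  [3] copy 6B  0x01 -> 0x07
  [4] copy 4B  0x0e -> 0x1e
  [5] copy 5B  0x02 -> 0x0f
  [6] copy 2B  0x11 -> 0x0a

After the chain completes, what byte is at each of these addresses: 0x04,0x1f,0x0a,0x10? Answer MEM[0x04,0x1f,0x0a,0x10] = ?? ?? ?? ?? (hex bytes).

[0] 0x16->0x0b len=3 : c6 24 47
[1] 0x02->0x1b len=4 : df 2e 3e e9
[2] 0x12->0x1d len=5 : 60 a3 1b fc c6
[3] 0x01->0x07 len=6 : 0b df 2e 3e e9 0d
[4] 0x0e->0x1e len=4 : a4 f4 58 0b
[5] 0x02->0x0f len=5 : df 2e 3e e9 0d
[6] 0x11->0x0a len=2 : 3e e9
query mem[0x04]=0x3e, mem[0x1f]=0xf4, mem[0x0a]=0x3e, mem[0x10]=0x2e

MEM[0x04,0x1f,0x0a,0x10] = 3e f4 3e 2e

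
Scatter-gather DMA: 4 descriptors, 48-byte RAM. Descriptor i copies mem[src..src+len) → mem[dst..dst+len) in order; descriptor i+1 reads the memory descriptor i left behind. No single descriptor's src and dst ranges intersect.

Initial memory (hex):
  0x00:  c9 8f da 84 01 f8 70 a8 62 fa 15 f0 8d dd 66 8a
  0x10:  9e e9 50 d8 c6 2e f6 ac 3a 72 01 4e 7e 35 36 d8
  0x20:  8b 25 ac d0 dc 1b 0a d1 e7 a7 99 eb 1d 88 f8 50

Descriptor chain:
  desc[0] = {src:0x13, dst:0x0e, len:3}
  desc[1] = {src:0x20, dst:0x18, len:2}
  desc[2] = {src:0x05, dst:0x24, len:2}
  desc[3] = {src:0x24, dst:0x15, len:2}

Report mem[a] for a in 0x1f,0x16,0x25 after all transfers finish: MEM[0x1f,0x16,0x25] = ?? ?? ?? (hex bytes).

MEM[0x1f,0x16,0x25] = d8 70 70

[0] 0x13->0x0e len=3 : d8 c6 2e
[1] 0x20->0x18 len=2 : 8b 25
[2] 0x05->0x24 len=2 : f8 70
[3] 0x24->0x15 len=2 : f8 70
query mem[0x1f]=0xd8, mem[0x16]=0x70, mem[0x25]=0x70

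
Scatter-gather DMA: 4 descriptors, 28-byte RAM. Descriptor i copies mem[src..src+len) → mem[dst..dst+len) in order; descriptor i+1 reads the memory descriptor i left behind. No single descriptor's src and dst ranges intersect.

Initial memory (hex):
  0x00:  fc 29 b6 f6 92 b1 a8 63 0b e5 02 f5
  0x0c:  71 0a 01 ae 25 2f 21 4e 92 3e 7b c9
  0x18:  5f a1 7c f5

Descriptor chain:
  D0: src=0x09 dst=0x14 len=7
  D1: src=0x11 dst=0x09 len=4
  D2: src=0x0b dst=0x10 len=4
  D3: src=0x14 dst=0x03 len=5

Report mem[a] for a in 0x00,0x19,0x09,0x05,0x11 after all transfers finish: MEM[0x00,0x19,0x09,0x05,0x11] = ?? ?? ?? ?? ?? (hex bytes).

  after D0: wrote 7B at 0x14 = e502f5710a01ae
  after D1: wrote 4B at 0x09 = 2f214ee5
  after D2: wrote 4B at 0x10 = 4ee50a01
  after D3: wrote 5B at 0x03 = e502f5710a
query mem[0x00]=0xfc, mem[0x19]=0x01, mem[0x09]=0x2f, mem[0x05]=0xf5, mem[0x11]=0xe5

MEM[0x00,0x19,0x09,0x05,0x11] = fc 01 2f f5 e5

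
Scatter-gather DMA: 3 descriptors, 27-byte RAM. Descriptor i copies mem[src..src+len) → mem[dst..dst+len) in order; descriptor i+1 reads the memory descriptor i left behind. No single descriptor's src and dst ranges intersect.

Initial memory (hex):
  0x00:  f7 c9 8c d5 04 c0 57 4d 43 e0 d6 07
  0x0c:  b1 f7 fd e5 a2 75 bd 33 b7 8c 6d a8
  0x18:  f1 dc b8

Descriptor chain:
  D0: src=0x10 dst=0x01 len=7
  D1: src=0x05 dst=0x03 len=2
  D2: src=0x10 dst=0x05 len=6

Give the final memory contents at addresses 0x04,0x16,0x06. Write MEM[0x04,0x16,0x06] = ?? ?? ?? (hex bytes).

MEM[0x04,0x16,0x06] = 8c 6d 75

  after D0: wrote 7B at 0x01 = a275bd33b78c6d
  after D1: wrote 2B at 0x03 = b78c
  after D2: wrote 6B at 0x05 = a275bd33b78c
query mem[0x04]=0x8c, mem[0x16]=0x6d, mem[0x06]=0x75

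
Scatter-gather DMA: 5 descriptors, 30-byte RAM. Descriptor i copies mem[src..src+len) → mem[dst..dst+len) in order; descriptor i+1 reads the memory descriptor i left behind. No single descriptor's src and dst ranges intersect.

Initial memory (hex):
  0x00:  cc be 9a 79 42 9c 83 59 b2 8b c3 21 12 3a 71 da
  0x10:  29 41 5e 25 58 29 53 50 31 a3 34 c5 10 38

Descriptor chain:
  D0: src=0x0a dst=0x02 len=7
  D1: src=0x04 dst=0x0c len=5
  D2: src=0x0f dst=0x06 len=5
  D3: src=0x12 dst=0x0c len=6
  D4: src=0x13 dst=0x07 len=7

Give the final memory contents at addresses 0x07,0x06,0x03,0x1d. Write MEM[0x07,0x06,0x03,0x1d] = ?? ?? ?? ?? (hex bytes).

#0 dst[0x02+7] := {0xc3,0x21,0x12,0x3a,0x71,0xda,0x29}
#1 dst[0x0c+5] := {0x12,0x3a,0x71,0xda,0x29}
#2 dst[0x06+5] := {0xda,0x29,0x41,0x5e,0x25}
#3 dst[0x0c+6] := {0x5e,0x25,0x58,0x29,0x53,0x50}
#4 dst[0x07+7] := {0x25,0x58,0x29,0x53,0x50,0x31,0xa3}
query mem[0x07]=0x25, mem[0x06]=0xda, mem[0x03]=0x21, mem[0x1d]=0x38

MEM[0x07,0x06,0x03,0x1d] = 25 da 21 38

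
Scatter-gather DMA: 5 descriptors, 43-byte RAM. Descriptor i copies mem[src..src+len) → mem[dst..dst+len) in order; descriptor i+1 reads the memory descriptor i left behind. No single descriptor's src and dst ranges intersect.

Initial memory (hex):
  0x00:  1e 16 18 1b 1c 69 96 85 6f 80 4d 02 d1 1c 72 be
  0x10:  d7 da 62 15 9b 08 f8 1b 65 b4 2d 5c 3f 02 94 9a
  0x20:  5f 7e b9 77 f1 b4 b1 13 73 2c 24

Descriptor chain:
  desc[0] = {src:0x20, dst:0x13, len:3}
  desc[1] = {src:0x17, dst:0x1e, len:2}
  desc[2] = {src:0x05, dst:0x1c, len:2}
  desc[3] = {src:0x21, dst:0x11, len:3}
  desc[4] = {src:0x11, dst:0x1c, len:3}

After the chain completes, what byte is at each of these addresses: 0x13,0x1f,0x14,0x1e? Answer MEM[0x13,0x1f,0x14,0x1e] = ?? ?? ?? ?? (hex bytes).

[0] 0x20->0x13 len=3 : 5f 7e b9
[1] 0x17->0x1e len=2 : 1b 65
[2] 0x05->0x1c len=2 : 69 96
[3] 0x21->0x11 len=3 : 7e b9 77
[4] 0x11->0x1c len=3 : 7e b9 77
query mem[0x13]=0x77, mem[0x1f]=0x65, mem[0x14]=0x7e, mem[0x1e]=0x77

MEM[0x13,0x1f,0x14,0x1e] = 77 65 7e 77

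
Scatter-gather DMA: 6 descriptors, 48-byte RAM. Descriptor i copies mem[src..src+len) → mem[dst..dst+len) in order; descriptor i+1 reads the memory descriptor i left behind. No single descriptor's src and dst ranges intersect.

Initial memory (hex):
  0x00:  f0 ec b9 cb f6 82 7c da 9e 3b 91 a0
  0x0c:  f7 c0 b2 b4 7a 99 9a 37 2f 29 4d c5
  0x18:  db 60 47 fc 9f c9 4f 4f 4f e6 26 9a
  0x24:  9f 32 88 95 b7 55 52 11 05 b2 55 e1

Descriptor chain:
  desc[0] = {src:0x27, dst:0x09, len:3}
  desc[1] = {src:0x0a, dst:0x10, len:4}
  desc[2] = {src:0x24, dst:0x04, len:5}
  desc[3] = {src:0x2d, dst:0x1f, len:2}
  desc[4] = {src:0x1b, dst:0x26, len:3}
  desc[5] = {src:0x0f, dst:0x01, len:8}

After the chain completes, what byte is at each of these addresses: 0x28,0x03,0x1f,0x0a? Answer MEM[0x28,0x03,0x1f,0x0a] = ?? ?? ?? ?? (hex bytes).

MEM[0x28,0x03,0x1f,0x0a] = c9 55 b2 b7

#0 dst[0x09+3] := {0x95,0xb7,0x55}
#1 dst[0x10+4] := {0xb7,0x55,0xf7,0xc0}
#2 dst[0x04+5] := {0x9f,0x32,0x88,0x95,0xb7}
#3 dst[0x1f+2] := {0xb2,0x55}
#4 dst[0x26+3] := {0xfc,0x9f,0xc9}
#5 dst[0x01+8] := {0xb4,0xb7,0x55,0xf7,0xc0,0x2f,0x29,0x4d}
query mem[0x28]=0xc9, mem[0x03]=0x55, mem[0x1f]=0xb2, mem[0x0a]=0xb7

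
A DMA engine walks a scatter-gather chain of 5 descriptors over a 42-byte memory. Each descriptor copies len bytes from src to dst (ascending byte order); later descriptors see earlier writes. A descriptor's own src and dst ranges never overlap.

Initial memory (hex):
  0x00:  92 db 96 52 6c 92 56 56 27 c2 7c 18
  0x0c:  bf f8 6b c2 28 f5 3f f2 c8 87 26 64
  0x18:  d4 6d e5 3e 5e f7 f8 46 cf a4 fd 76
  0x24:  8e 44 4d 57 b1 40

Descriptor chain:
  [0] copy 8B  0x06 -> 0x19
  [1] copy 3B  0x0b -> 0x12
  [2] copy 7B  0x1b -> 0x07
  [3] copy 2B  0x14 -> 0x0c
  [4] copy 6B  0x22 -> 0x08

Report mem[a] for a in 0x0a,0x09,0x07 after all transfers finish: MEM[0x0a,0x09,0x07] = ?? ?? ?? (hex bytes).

MEM[0x0a,0x09,0x07] = 8e 76 27

D0: mem[0x19..0x20] <- [56 56 27 c2 7c 18 bf f8]
D1: mem[0x12..0x14] <- [18 bf f8]
D2: mem[0x07..0x0d] <- [27 c2 7c 18 bf f8 a4]
D3: mem[0x0c..0x0d] <- [f8 87]
D4: mem[0x08..0x0d] <- [fd 76 8e 44 4d 57]
query mem[0x0a]=0x8e, mem[0x09]=0x76, mem[0x07]=0x27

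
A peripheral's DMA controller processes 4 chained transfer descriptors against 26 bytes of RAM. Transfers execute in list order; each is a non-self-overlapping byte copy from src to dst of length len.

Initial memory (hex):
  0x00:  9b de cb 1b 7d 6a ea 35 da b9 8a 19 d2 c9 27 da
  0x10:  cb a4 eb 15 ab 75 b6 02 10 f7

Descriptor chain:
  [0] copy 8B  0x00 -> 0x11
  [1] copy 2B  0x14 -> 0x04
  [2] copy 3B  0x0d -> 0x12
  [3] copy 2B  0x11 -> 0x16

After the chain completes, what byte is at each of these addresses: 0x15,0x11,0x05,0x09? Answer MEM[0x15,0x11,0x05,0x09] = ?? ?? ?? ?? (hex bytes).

  after D0: wrote 8B at 0x11 = 9bdecb1b7d6aea35
  after D1: wrote 2B at 0x04 = 1b7d
  after D2: wrote 3B at 0x12 = c927da
  after D3: wrote 2B at 0x16 = 9bc9
query mem[0x15]=0x7d, mem[0x11]=0x9b, mem[0x05]=0x7d, mem[0x09]=0xb9

MEM[0x15,0x11,0x05,0x09] = 7d 9b 7d b9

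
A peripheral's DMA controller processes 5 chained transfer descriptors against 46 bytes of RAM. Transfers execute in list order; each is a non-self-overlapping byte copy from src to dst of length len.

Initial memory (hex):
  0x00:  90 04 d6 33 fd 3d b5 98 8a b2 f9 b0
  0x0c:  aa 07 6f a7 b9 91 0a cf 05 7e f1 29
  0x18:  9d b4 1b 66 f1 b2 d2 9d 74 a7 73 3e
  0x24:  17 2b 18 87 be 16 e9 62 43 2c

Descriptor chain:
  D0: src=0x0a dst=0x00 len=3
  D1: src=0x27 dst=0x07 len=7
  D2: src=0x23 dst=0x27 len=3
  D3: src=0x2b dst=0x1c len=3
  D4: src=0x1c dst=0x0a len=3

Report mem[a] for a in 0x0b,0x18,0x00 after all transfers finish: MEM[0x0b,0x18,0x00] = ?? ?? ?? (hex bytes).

#0 dst[0x00+3] := {0xf9,0xb0,0xaa}
#1 dst[0x07+7] := {0x87,0xbe,0x16,0xe9,0x62,0x43,0x2c}
#2 dst[0x27+3] := {0x3e,0x17,0x2b}
#3 dst[0x1c+3] := {0x62,0x43,0x2c}
#4 dst[0x0a+3] := {0x62,0x43,0x2c}
query mem[0x0b]=0x43, mem[0x18]=0x9d, mem[0x00]=0xf9

MEM[0x0b,0x18,0x00] = 43 9d f9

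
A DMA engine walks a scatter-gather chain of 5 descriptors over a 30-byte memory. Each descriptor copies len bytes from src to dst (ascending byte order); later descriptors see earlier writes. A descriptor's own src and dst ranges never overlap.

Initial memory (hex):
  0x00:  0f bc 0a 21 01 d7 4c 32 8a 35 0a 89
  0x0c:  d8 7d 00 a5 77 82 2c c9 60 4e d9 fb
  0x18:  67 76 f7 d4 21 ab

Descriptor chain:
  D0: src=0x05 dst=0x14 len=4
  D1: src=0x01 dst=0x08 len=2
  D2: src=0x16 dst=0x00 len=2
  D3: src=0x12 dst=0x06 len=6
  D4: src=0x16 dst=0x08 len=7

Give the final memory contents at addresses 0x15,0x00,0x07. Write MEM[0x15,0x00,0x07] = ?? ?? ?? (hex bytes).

[0] 0x05->0x14 len=4 : d7 4c 32 8a
[1] 0x01->0x08 len=2 : bc 0a
[2] 0x16->0x00 len=2 : 32 8a
[3] 0x12->0x06 len=6 : 2c c9 d7 4c 32 8a
[4] 0x16->0x08 len=7 : 32 8a 67 76 f7 d4 21
query mem[0x15]=0x4c, mem[0x00]=0x32, mem[0x07]=0xc9

MEM[0x15,0x00,0x07] = 4c 32 c9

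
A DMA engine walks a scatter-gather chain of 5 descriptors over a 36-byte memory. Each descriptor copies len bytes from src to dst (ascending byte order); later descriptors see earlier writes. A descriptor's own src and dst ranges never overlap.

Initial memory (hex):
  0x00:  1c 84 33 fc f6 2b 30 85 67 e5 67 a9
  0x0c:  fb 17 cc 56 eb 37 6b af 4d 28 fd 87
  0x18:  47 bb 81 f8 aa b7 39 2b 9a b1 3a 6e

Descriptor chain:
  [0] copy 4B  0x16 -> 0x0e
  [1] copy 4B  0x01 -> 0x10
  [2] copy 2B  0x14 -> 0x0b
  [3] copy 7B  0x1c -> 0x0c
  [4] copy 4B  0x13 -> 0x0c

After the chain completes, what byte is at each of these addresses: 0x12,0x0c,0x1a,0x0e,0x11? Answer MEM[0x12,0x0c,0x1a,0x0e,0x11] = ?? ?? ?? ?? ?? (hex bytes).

MEM[0x12,0x0c,0x1a,0x0e,0x11] = 3a f6 81 28 b1

  after D0: wrote 4B at 0x0e = fd8747bb
  after D1: wrote 4B at 0x10 = 8433fcf6
  after D2: wrote 2B at 0x0b = 4d28
  after D3: wrote 7B at 0x0c = aab7392b9ab13a
  after D4: wrote 4B at 0x0c = f64d28fd
query mem[0x12]=0x3a, mem[0x0c]=0xf6, mem[0x1a]=0x81, mem[0x0e]=0x28, mem[0x11]=0xb1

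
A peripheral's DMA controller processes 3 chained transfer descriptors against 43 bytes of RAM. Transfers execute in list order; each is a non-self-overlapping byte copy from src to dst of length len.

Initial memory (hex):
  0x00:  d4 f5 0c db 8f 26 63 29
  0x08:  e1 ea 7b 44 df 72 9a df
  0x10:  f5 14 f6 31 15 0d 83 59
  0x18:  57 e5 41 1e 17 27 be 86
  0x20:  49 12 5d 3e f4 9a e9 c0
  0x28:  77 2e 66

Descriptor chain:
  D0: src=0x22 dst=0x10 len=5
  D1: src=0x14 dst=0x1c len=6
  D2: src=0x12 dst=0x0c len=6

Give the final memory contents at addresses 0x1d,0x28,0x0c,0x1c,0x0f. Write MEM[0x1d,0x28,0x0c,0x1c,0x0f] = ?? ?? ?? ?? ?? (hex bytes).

MEM[0x1d,0x28,0x0c,0x1c,0x0f] = 0d 77 f4 e9 0d

#0 dst[0x10+5] := {0x5d,0x3e,0xf4,0x9a,0xe9}
#1 dst[0x1c+6] := {0xe9,0x0d,0x83,0x59,0x57,0xe5}
#2 dst[0x0c+6] := {0xf4,0x9a,0xe9,0x0d,0x83,0x59}
query mem[0x1d]=0x0d, mem[0x28]=0x77, mem[0x0c]=0xf4, mem[0x1c]=0xe9, mem[0x0f]=0x0d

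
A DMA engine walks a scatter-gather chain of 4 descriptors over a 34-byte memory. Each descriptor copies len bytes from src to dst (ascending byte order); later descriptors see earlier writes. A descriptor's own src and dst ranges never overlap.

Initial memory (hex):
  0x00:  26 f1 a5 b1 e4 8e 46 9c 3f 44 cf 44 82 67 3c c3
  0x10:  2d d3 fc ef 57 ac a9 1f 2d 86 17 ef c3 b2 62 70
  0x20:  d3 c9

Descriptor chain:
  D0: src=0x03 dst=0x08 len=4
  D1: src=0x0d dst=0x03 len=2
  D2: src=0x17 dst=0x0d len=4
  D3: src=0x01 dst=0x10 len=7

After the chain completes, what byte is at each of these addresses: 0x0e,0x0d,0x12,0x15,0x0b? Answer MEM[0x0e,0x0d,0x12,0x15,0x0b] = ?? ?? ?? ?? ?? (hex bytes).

D0: mem[0x08..0x0b] <- [b1 e4 8e 46]
D1: mem[0x03..0x04] <- [67 3c]
D2: mem[0x0d..0x10] <- [1f 2d 86 17]
D3: mem[0x10..0x16] <- [f1 a5 67 3c 8e 46 9c]
query mem[0x0e]=0x2d, mem[0x0d]=0x1f, mem[0x12]=0x67, mem[0x15]=0x46, mem[0x0b]=0x46

MEM[0x0e,0x0d,0x12,0x15,0x0b] = 2d 1f 67 46 46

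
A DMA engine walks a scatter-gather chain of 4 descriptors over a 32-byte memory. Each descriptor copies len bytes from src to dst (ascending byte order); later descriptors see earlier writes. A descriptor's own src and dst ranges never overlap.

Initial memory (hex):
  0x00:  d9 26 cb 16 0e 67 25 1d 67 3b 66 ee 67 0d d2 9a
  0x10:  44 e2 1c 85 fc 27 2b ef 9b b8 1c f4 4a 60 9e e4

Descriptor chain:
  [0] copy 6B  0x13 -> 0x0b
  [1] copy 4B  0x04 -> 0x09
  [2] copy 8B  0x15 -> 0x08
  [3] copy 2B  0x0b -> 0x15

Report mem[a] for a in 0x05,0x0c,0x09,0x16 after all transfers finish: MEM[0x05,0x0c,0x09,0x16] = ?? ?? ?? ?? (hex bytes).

MEM[0x05,0x0c,0x09,0x16] = 67 b8 2b b8

  after D0: wrote 6B at 0x0b = 85fc272bef9b
  after D1: wrote 4B at 0x09 = 0e67251d
  after D2: wrote 8B at 0x08 = 272bef9bb81cf44a
  after D3: wrote 2B at 0x15 = 9bb8
query mem[0x05]=0x67, mem[0x0c]=0xb8, mem[0x09]=0x2b, mem[0x16]=0xb8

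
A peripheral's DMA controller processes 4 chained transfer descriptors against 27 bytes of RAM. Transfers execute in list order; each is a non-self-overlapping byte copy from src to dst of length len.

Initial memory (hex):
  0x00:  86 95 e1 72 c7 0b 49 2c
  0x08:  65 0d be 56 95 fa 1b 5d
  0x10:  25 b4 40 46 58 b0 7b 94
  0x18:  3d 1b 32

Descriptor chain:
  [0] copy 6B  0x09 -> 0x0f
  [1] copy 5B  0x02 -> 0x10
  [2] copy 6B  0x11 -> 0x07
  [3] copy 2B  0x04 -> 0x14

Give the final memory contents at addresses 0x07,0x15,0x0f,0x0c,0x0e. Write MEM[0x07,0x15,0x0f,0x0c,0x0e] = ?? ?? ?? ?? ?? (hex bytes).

#0 dst[0x0f+6] := {0x0d,0xbe,0x56,0x95,0xfa,0x1b}
#1 dst[0x10+5] := {0xe1,0x72,0xc7,0x0b,0x49}
#2 dst[0x07+6] := {0x72,0xc7,0x0b,0x49,0xb0,0x7b}
#3 dst[0x14+2] := {0xc7,0x0b}
query mem[0x07]=0x72, mem[0x15]=0x0b, mem[0x0f]=0x0d, mem[0x0c]=0x7b, mem[0x0e]=0x1b

MEM[0x07,0x15,0x0f,0x0c,0x0e] = 72 0b 0d 7b 1b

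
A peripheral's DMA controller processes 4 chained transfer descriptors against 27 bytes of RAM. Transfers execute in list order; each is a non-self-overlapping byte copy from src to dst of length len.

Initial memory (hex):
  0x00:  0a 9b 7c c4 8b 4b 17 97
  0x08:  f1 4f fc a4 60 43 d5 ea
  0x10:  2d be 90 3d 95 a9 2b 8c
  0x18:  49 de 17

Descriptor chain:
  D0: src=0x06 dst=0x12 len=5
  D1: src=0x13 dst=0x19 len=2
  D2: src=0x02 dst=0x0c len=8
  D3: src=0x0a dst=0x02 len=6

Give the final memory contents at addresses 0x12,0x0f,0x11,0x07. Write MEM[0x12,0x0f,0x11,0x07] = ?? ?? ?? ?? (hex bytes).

MEM[0x12,0x0f,0x11,0x07] = f1 4b 97 4b

  after D0: wrote 5B at 0x12 = 1797f14ffc
  after D1: wrote 2B at 0x19 = 97f1
  after D2: wrote 8B at 0x0c = 7cc48b4b1797f14f
  after D3: wrote 6B at 0x02 = fca47cc48b4b
query mem[0x12]=0xf1, mem[0x0f]=0x4b, mem[0x11]=0x97, mem[0x07]=0x4b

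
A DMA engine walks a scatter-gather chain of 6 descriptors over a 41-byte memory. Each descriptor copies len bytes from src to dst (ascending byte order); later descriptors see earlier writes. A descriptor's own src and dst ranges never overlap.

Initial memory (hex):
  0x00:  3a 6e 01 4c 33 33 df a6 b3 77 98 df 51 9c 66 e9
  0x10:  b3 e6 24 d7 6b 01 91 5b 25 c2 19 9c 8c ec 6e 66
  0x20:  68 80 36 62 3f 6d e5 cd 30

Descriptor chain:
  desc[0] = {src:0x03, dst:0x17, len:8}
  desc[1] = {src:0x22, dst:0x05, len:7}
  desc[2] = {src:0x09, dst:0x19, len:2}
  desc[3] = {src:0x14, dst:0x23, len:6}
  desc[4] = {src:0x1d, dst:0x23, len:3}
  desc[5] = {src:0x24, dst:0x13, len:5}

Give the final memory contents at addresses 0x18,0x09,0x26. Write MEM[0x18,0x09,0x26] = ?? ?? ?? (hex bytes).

#0 dst[0x17+8] := {0x4c,0x33,0x33,0xdf,0xa6,0xb3,0x77,0x98}
#1 dst[0x05+7] := {0x36,0x62,0x3f,0x6d,0xe5,0xcd,0x30}
#2 dst[0x19+2] := {0xe5,0xcd}
#3 dst[0x23+6] := {0x6b,0x01,0x91,0x4c,0x33,0xe5}
#4 dst[0x23+3] := {0x77,0x98,0x66}
#5 dst[0x13+5] := {0x98,0x66,0x4c,0x33,0xe5}
query mem[0x18]=0x33, mem[0x09]=0xe5, mem[0x26]=0x4c

MEM[0x18,0x09,0x26] = 33 e5 4c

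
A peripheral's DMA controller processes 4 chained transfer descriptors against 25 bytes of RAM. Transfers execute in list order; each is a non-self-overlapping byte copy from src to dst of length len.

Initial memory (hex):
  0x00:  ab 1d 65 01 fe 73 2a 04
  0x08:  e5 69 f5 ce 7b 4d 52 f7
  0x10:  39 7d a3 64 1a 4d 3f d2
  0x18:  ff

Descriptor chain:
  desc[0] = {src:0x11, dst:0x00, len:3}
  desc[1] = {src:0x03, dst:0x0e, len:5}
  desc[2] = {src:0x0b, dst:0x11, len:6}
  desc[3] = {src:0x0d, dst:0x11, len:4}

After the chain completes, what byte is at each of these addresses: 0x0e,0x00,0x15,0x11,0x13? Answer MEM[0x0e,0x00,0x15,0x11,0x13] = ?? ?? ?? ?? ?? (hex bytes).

MEM[0x0e,0x00,0x15,0x11,0x13] = 01 7d fe 4d fe

[0] 0x11->0x00 len=3 : 7d a3 64
[1] 0x03->0x0e len=5 : 01 fe 73 2a 04
[2] 0x0b->0x11 len=6 : ce 7b 4d 01 fe 73
[3] 0x0d->0x11 len=4 : 4d 01 fe 73
query mem[0x0e]=0x01, mem[0x00]=0x7d, mem[0x15]=0xfe, mem[0x11]=0x4d, mem[0x13]=0xfe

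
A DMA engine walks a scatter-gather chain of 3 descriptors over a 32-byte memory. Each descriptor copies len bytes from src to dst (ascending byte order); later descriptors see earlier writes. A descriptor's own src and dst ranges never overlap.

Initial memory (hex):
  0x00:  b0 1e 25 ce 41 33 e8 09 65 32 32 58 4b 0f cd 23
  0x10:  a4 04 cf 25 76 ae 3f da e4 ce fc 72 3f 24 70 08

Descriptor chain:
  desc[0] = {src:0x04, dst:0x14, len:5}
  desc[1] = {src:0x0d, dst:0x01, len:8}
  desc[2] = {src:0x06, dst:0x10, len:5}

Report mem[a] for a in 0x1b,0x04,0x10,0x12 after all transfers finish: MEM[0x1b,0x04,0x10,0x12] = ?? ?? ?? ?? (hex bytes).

MEM[0x1b,0x04,0x10,0x12] = 72 a4 cf 41

  after D0: wrote 5B at 0x14 = 4133e80965
  after D1: wrote 8B at 0x01 = 0fcd23a404cf2541
  after D2: wrote 5B at 0x10 = cf25413232
query mem[0x1b]=0x72, mem[0x04]=0xa4, mem[0x10]=0xcf, mem[0x12]=0x41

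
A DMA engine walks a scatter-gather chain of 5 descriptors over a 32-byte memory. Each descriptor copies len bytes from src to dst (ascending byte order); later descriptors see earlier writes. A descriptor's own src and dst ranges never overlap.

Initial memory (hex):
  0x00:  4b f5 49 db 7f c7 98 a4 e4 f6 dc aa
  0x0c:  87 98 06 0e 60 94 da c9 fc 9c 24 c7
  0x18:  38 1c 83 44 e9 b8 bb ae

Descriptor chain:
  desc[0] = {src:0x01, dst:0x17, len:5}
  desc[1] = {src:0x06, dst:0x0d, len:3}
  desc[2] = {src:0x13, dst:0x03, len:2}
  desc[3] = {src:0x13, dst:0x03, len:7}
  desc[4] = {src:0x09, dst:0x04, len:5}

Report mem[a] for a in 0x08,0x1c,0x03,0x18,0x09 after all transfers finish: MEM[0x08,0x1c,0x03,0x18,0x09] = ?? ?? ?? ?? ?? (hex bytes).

MEM[0x08,0x1c,0x03,0x18,0x09] = 98 e9 c9 49 db

[0] 0x01->0x17 len=5 : f5 49 db 7f c7
[1] 0x06->0x0d len=3 : 98 a4 e4
[2] 0x13->0x03 len=2 : c9 fc
[3] 0x13->0x03 len=7 : c9 fc 9c 24 f5 49 db
[4] 0x09->0x04 len=5 : db dc aa 87 98
query mem[0x08]=0x98, mem[0x1c]=0xe9, mem[0x03]=0xc9, mem[0x18]=0x49, mem[0x09]=0xdb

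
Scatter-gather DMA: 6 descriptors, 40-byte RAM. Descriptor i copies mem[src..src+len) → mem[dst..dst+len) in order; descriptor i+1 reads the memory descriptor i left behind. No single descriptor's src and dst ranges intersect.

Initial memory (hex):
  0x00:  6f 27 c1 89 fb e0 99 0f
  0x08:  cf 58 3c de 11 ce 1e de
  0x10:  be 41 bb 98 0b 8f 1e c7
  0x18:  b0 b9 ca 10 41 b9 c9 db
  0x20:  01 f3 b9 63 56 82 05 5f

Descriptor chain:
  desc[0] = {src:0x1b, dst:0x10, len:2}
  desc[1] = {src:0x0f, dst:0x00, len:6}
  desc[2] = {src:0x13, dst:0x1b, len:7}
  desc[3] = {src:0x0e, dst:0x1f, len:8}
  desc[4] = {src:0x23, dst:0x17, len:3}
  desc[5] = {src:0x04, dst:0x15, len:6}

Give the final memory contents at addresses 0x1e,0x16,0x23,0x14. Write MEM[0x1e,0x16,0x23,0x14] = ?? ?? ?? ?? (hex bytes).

D0: mem[0x10..0x11] <- [10 41]
D1: mem[0x00..0x05] <- [de 10 41 bb 98 0b]
D2: mem[0x1b..0x21] <- [98 0b 8f 1e c7 b0 b9]
D3: mem[0x1f..0x26] <- [1e de 10 41 bb 98 0b 8f]
D4: mem[0x17..0x19] <- [bb 98 0b]
D5: mem[0x15..0x1a] <- [98 0b 99 0f cf 58]
query mem[0x1e]=0x1e, mem[0x16]=0x0b, mem[0x23]=0xbb, mem[0x14]=0x0b

MEM[0x1e,0x16,0x23,0x14] = 1e 0b bb 0b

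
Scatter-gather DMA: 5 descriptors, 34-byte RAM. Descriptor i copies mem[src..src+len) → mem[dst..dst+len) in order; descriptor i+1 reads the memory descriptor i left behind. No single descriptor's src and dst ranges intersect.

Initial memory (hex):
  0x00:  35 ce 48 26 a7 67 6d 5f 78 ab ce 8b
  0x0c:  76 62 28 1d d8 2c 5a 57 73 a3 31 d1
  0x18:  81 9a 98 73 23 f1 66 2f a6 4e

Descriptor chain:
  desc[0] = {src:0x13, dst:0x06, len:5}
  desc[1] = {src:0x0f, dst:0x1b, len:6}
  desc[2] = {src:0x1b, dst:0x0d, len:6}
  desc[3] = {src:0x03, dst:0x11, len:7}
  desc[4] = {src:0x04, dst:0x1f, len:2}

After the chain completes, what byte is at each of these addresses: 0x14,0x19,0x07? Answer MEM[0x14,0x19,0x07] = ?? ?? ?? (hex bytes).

[0] 0x13->0x06 len=5 : 57 73 a3 31 d1
[1] 0x0f->0x1b len=6 : 1d d8 2c 5a 57 73
[2] 0x1b->0x0d len=6 : 1d d8 2c 5a 57 73
[3] 0x03->0x11 len=7 : 26 a7 67 57 73 a3 31
[4] 0x04->0x1f len=2 : a7 67
query mem[0x14]=0x57, mem[0x19]=0x9a, mem[0x07]=0x73

MEM[0x14,0x19,0x07] = 57 9a 73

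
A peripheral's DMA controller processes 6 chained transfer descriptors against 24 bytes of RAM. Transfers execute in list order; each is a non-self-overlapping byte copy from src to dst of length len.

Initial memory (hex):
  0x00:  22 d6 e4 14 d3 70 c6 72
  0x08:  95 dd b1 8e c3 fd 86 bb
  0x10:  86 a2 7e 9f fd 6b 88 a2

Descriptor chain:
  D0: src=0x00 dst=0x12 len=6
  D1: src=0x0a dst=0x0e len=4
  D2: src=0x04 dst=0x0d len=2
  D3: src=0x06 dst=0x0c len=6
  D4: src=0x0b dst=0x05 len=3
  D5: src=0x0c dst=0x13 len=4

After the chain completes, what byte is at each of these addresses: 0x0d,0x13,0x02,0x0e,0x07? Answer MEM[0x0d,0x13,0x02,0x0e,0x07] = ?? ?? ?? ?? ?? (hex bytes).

MEM[0x0d,0x13,0x02,0x0e,0x07] = 72 c6 e4 95 72

[0] 0x00->0x12 len=6 : 22 d6 e4 14 d3 70
[1] 0x0a->0x0e len=4 : b1 8e c3 fd
[2] 0x04->0x0d len=2 : d3 70
[3] 0x06->0x0c len=6 : c6 72 95 dd b1 8e
[4] 0x0b->0x05 len=3 : 8e c6 72
[5] 0x0c->0x13 len=4 : c6 72 95 dd
query mem[0x0d]=0x72, mem[0x13]=0xc6, mem[0x02]=0xe4, mem[0x0e]=0x95, mem[0x07]=0x72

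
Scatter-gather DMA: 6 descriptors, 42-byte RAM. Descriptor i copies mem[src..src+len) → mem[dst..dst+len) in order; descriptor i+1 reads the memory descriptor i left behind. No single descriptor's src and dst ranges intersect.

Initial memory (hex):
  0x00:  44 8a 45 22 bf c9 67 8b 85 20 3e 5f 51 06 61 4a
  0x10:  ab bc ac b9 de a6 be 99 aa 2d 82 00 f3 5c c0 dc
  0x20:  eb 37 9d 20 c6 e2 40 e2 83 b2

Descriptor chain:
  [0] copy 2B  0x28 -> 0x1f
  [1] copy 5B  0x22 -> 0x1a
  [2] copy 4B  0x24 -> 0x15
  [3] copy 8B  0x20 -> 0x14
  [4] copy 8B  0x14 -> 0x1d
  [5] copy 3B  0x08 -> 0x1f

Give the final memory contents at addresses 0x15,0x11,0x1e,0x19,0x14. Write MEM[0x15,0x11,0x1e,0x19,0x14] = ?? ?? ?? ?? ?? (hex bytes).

MEM[0x15,0x11,0x1e,0x19,0x14] = 37 bc 37 e2 b2

D0: mem[0x1f..0x20] <- [83 b2]
D1: mem[0x1a..0x1e] <- [9d 20 c6 e2 40]
D2: mem[0x15..0x18] <- [c6 e2 40 e2]
D3: mem[0x14..0x1b] <- [b2 37 9d 20 c6 e2 40 e2]
D4: mem[0x1d..0x24] <- [b2 37 9d 20 c6 e2 40 e2]
D5: mem[0x1f..0x21] <- [85 20 3e]
query mem[0x15]=0x37, mem[0x11]=0xbc, mem[0x1e]=0x37, mem[0x19]=0xe2, mem[0x14]=0xb2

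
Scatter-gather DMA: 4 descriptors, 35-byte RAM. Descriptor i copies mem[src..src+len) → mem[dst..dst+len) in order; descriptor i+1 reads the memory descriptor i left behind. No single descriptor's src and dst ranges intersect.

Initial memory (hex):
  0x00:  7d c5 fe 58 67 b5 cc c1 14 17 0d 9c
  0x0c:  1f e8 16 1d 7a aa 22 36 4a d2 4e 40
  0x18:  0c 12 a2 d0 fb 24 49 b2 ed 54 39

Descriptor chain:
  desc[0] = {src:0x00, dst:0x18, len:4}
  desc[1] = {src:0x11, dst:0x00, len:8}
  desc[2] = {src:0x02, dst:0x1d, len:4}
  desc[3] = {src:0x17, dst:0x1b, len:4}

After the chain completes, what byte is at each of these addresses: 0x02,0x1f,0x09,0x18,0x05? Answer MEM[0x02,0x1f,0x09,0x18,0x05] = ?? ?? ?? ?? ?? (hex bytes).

MEM[0x02,0x1f,0x09,0x18,0x05] = 36 d2 17 7d 4e

[0] 0x00->0x18 len=4 : 7d c5 fe 58
[1] 0x11->0x00 len=8 : aa 22 36 4a d2 4e 40 7d
[2] 0x02->0x1d len=4 : 36 4a d2 4e
[3] 0x17->0x1b len=4 : 40 7d c5 fe
query mem[0x02]=0x36, mem[0x1f]=0xd2, mem[0x09]=0x17, mem[0x18]=0x7d, mem[0x05]=0x4e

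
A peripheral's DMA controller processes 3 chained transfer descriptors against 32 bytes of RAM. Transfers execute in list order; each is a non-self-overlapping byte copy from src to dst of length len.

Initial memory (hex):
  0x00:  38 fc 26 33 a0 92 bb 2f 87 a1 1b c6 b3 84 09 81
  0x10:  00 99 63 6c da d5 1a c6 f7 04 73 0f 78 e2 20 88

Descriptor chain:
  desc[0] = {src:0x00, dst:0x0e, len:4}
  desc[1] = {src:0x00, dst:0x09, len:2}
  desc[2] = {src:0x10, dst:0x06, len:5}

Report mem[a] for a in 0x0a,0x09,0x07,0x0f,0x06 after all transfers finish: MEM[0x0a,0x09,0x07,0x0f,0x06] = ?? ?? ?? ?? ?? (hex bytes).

D0: mem[0x0e..0x11] <- [38 fc 26 33]
D1: mem[0x09..0x0a] <- [38 fc]
D2: mem[0x06..0x0a] <- [26 33 63 6c da]
query mem[0x0a]=0xda, mem[0x09]=0x6c, mem[0x07]=0x33, mem[0x0f]=0xfc, mem[0x06]=0x26

MEM[0x0a,0x09,0x07,0x0f,0x06] = da 6c 33 fc 26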